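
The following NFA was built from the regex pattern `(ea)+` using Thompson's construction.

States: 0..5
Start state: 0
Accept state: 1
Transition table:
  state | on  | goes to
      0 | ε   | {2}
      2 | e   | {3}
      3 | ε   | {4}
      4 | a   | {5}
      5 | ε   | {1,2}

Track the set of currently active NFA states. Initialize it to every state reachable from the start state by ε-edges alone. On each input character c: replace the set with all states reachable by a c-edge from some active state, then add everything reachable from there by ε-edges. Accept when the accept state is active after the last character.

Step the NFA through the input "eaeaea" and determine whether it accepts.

initial (ε-close {0}): {0,2}
'e' @ 1: {3,4}
'a' @ 2: {1,2,5}  [accepting]
'e' @ 3: {3,4}
'a' @ 4: {1,2,5}  [accepting]
'e' @ 5: {3,4}
'a' @ 6: {1,2,5}  [accepting]
after full input: {1,2,5}  (accept=1 in)

Answer: ACCEPT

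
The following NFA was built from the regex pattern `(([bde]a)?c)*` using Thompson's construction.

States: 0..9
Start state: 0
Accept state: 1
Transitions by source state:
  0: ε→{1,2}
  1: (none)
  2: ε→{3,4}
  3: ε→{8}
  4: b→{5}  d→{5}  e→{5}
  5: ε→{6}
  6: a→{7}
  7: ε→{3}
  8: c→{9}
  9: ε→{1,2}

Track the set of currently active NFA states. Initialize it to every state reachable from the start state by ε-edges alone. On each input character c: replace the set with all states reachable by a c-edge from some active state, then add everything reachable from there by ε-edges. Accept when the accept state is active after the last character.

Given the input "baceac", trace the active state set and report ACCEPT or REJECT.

S₀ = ε-closure({0}) = {0,1,2,3,4,8}
'b' @ 1: {5,6}
'a' @ 2: {3,7,8}
'c' @ 3: {1,2,3,4,8,9}  [accepting]
'e' @ 4: {5,6}
'a' @ 5: {3,7,8}
'c' @ 6: {1,2,3,4,8,9}  [accepting]
end set {1,2,3,4,8,9} — state 1 in

Answer: ACCEPT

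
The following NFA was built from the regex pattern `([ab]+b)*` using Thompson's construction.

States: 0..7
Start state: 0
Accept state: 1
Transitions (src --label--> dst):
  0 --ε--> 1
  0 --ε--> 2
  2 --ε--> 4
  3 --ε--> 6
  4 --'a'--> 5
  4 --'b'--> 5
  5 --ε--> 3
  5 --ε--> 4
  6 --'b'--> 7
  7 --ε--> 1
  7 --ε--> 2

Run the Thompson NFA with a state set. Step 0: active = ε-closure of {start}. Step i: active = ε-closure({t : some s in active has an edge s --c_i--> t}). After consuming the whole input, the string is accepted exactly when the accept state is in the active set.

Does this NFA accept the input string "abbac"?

S₀ = ε-closure({0}) = {0,1,2,4}
'a' @ 1: {3,4,5,6}
'b' @ 2: {1,2,3,4,5,6,7}  ✓accept
'b' @ 3: {1,2,3,4,5,6,7}  ✓accept
'a' @ 4: {3,4,5,6}
'c' @ 5: {}  — dead — no transitions
after full input: {}  (accept=1 not in)

Answer: REJECT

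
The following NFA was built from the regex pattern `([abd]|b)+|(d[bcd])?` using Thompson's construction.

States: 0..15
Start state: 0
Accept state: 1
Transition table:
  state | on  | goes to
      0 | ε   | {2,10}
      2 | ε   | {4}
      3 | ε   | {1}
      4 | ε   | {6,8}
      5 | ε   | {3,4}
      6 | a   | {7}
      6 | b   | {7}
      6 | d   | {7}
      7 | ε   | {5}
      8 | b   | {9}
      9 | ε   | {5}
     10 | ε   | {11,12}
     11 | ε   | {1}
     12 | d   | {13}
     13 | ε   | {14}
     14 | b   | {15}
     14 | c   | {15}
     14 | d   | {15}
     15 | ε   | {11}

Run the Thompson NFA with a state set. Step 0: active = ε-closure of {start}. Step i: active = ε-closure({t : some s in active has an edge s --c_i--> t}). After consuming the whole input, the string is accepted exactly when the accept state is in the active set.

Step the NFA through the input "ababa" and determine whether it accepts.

initial (ε-close {0}): {0,1,2,4,6,8,10,11,12}
'a' @ 1: {1,3,4,5,6,7,8}  ✓accept
'b' @ 2: {1,3,4,5,6,7,8,9}  ✓accept
'a' @ 3: {1,3,4,5,6,7,8}  ✓accept
'b' @ 4: {1,3,4,5,6,7,8,9}  ✓accept
'a' @ 5: {1,3,4,5,6,7,8}  ✓accept
end set {1,3,4,5,6,7,8} — state 1 in

Answer: ACCEPT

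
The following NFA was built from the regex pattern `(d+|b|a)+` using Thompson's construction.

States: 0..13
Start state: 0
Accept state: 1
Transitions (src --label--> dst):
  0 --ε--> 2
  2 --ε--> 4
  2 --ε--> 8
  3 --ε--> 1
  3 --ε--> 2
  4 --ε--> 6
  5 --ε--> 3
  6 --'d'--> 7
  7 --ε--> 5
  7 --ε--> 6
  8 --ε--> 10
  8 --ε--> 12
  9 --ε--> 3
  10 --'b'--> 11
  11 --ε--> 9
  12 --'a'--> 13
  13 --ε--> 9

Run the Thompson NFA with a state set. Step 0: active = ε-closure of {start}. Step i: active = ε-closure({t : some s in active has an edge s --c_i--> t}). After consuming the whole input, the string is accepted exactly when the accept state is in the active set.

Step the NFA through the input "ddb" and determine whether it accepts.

S₀ = ε-closure({0}) = {0,2,4,6,8,10,12}
'd' @ 1: {1,2,3,4,5,6,7,8,10,12}  ✓accept
'd' @ 2: {1,2,3,4,5,6,7,8,10,12}  ✓accept
'b' @ 3: {1,2,3,4,6,8,9,10,11,12}  ✓accept
final: {1,2,3,4,6,8,9,10,11,12}; accept 1 in set

Answer: ACCEPT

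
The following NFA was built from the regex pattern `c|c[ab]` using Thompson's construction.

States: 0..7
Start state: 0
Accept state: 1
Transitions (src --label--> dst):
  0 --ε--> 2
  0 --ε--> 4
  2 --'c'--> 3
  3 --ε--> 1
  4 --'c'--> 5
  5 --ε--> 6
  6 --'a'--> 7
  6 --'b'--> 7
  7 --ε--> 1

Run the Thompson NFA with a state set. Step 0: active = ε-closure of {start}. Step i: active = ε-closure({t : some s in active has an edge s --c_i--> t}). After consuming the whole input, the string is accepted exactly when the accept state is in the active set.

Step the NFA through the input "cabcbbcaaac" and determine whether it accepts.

S₀ = ε-closure({0}) = {0,2,4}
'c' @ 1: {1,3,5,6}  (accept∈set)
'a' @ 2: {1,7}  (accept∈set)
'b' @ 3: {}  — dead — no transitions
rest 'cbbcaaac' ignored (set empty)
final: {}; accept 1 not in set

Answer: REJECT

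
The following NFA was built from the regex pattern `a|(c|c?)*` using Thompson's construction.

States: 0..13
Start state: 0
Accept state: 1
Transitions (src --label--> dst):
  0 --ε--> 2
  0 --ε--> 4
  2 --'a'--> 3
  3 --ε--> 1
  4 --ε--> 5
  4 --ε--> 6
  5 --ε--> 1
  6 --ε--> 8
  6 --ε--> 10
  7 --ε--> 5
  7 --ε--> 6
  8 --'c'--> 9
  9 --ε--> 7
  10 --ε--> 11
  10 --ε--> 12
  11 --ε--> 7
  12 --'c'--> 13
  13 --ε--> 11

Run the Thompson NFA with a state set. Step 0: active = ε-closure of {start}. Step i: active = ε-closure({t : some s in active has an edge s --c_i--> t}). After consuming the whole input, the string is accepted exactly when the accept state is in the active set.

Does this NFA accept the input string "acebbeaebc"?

start: ε-closure({0}) = {0,1,2,4,5,6,7,8,10,11,12}
'a' @ 1: {1,3}  [accepting]
'c' @ 2: {}  — no active states
rest 'ebbeaebc' ignored (set empty)
end set {} — state 1 not in

Answer: REJECT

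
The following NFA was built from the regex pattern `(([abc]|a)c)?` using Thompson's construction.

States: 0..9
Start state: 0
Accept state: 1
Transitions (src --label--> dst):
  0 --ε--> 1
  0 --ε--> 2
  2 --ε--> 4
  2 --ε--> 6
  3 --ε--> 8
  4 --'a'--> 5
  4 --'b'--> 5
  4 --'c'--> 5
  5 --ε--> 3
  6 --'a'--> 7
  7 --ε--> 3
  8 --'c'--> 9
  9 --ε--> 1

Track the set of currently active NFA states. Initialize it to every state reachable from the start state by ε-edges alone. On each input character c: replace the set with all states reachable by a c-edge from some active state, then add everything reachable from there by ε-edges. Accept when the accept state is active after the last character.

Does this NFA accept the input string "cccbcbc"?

Answer: REJECT

Trace:
initial (ε-close {0}): {0,1,2,4,6}
'c' @ 1: {3,5,8}
'c' @ 2: {1,9}  (accept∈set)
'c' @ 3: {}  — state set empty
rest 'bcbc' ignored (set empty)
end set {} — state 1 not in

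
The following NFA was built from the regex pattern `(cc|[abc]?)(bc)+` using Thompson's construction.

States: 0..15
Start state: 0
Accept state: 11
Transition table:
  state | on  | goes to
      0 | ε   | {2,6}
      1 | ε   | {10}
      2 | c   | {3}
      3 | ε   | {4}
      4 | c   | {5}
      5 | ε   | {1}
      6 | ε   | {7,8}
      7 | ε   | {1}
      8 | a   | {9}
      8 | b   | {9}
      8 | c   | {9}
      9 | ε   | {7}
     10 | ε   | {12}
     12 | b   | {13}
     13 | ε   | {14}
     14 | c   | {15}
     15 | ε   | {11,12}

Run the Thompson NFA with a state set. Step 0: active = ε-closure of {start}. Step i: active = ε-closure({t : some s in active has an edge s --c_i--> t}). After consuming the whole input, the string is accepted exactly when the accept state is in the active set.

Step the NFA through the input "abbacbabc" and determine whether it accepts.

S₀ = ε-closure({0}) = {0,1,2,6,7,8,10,12}
'a' @ 1: {1,7,9,10,12}
'b' @ 2: {13,14}
'b' @ 3: {}  — no active states
rest 'acbabc' ignored (set empty)
end set {} — state 11 not in

Answer: REJECT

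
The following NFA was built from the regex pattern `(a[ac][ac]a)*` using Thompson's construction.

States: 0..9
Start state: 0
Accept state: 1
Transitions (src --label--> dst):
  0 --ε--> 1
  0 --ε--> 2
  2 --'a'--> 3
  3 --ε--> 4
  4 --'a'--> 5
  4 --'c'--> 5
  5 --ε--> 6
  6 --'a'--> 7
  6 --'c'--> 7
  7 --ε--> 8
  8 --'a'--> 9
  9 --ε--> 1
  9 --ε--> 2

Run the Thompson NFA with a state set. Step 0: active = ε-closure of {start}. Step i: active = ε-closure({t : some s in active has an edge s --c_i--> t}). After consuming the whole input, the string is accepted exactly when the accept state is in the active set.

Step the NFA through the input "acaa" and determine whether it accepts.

S₀ = ε-closure({0}) = {0,1,2}
'a' @ 1: {3,4}
'c' @ 2: {5,6}
'a' @ 3: {7,8}
'a' @ 4: {1,2,9}  (accept∈set)
after full input: {1,2,9}  (accept=1 in)

Answer: ACCEPT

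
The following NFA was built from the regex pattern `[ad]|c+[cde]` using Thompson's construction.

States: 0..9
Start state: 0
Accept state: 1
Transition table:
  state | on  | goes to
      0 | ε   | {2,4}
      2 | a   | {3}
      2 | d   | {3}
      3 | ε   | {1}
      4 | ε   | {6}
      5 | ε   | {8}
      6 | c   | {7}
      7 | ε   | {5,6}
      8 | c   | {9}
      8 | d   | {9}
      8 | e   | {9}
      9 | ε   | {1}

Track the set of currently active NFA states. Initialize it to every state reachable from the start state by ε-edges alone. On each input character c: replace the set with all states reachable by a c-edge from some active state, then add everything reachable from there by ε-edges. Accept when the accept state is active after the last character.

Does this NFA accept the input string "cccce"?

Answer: ACCEPT

Trace:
initial (ε-close {0}): {0,2,4,6}
'c' @ 1: {5,6,7,8}
'c' @ 2: {1,5,6,7,8,9}  [accepting]
'c' @ 3: {1,5,6,7,8,9}  [accepting]
'c' @ 4: {1,5,6,7,8,9}  [accepting]
'e' @ 5: {1,9}  [accepting]
after full input: {1,9}  (accept=1 in)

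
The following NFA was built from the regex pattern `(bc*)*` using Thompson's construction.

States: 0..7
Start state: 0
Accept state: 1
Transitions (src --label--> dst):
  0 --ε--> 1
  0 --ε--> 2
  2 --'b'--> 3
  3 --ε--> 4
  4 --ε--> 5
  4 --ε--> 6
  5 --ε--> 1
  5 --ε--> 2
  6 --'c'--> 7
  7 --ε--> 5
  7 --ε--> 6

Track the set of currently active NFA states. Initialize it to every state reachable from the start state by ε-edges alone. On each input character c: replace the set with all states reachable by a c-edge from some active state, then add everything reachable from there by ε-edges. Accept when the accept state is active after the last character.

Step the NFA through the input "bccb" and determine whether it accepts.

Answer: ACCEPT

Steps:
start: ε-closure({0}) = {0,1,2}
'b' @ 1: {1,2,3,4,5,6}  (accept∈set)
'c' @ 2: {1,2,5,6,7}  (accept∈set)
'c' @ 3: {1,2,5,6,7}  (accept∈set)
'b' @ 4: {1,2,3,4,5,6}  (accept∈set)
after full input: {1,2,3,4,5,6}  (accept=1 in)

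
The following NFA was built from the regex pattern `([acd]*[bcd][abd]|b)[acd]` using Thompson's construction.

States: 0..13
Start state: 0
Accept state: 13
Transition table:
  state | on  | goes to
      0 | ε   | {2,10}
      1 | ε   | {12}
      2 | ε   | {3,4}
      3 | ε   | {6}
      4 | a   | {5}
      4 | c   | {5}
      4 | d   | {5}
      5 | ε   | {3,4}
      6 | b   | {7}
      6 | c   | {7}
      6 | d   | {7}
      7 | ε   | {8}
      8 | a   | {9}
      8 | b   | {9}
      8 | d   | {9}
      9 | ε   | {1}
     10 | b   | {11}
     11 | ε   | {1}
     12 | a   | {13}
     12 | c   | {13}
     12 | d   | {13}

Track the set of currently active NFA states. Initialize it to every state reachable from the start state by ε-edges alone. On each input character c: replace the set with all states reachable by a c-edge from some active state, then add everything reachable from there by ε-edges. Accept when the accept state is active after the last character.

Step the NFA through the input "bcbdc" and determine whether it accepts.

start: ε-closure({0}) = {0,2,3,4,6,10}
'b' @ 1: {1,7,8,11,12}
'c' @ 2: {13}  [accepting]
'b' @ 3: {}  — no active states
rest 'dc' ignored (set empty)
after full input: {}  (accept=13 not in)

Answer: REJECT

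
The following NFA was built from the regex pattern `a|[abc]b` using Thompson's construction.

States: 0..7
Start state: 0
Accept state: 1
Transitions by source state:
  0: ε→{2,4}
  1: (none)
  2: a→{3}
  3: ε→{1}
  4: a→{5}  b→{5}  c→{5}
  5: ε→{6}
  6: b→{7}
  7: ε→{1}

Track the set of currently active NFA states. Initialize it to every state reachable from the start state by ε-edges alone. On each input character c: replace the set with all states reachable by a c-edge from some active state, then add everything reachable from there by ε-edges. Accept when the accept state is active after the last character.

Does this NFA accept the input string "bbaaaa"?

Answer: REJECT

Steps:
initial (ε-close {0}): {0,2,4}
'b' @ 1: {5,6}
'b' @ 2: {1,7}  (accept∈set)
'a' @ 3: {}  — no active states
rest 'aaa' ignored (set empty)
end set {} — state 1 not in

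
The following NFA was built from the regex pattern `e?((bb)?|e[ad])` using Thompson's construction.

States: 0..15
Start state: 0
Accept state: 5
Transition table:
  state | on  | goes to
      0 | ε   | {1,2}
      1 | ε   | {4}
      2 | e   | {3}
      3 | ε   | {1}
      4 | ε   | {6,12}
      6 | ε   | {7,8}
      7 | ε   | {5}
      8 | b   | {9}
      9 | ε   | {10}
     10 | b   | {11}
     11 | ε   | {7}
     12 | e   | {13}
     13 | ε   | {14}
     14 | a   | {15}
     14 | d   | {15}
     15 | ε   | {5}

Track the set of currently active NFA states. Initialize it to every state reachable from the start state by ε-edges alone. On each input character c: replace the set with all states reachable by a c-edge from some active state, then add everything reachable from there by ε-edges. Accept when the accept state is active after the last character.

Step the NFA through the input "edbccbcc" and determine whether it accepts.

Answer: REJECT

Derivation:
initial (ε-close {0}): {0,1,2,4,5,6,7,8,12}
'e' @ 1: {1,3,4,5,6,7,8,12,13,14}  (accept∈set)
'd' @ 2: {5,15}  (accept∈set)
'b' @ 3: {}  — dead — no transitions
rest 'ccbcc' ignored (set empty)
final: {}; accept 5 not in set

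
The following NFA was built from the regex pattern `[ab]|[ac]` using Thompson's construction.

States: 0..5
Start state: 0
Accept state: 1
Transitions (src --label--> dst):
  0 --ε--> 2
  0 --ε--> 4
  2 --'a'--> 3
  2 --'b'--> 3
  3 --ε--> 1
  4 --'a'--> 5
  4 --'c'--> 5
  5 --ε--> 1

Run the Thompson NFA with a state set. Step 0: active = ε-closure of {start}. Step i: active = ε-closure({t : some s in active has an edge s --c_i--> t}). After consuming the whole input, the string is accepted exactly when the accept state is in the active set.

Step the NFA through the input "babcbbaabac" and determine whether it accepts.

Answer: REJECT

Trace:
S₀ = ε-closure({0}) = {0,2,4}
'b' @ 1: {1,3}  [accepting]
'a' @ 2: {}  — dead — no transitions
rest 'bcbbaabac' ignored (set empty)
final: {}; accept 1 not in set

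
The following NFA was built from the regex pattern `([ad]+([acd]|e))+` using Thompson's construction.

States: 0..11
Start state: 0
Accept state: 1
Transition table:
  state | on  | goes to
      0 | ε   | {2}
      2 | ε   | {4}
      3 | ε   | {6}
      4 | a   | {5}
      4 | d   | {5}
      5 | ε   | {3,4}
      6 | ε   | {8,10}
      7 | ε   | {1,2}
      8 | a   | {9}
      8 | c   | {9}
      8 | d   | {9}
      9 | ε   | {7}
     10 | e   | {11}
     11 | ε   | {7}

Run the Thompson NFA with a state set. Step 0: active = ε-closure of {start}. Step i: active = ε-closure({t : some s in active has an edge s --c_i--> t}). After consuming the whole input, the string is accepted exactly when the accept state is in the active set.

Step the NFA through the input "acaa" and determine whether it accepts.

Answer: ACCEPT

Derivation:
initial (ε-close {0}): {0,2,4}
'a' @ 1: {3,4,5,6,8,10}
'c' @ 2: {1,2,4,7,9}  [accepting]
'a' @ 3: {3,4,5,6,8,10}
'a' @ 4: {1,2,3,4,5,6,7,8,9,10}  [accepting]
after full input: {1,2,3,4,5,6,7,8,9,10}  (accept=1 in)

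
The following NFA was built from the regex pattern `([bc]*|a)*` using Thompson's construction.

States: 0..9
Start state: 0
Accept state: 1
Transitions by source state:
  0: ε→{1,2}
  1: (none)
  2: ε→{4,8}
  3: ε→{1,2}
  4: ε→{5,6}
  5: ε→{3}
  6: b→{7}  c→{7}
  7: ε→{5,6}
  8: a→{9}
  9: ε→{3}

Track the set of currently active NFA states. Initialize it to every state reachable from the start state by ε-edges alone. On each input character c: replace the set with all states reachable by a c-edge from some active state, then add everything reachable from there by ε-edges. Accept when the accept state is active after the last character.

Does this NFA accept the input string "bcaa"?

S₀ = ε-closure({0}) = {0,1,2,3,4,5,6,8}
'b' @ 1: {1,2,3,4,5,6,7,8}  [accepting]
'c' @ 2: {1,2,3,4,5,6,7,8}  [accepting]
'a' @ 3: {1,2,3,4,5,6,8,9}  [accepting]
'a' @ 4: {1,2,3,4,5,6,8,9}  [accepting]
final: {1,2,3,4,5,6,8,9}; accept 1 in set

Answer: ACCEPT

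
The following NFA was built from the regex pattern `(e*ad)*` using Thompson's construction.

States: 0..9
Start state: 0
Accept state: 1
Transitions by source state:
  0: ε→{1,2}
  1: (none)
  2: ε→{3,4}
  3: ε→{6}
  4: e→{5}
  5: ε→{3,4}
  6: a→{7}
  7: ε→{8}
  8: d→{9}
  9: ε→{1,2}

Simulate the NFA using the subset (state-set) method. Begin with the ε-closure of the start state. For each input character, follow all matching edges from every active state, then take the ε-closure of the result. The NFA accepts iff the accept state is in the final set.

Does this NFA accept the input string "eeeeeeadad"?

S₀ = ε-closure({0}) = {0,1,2,3,4,6}
'e' @ 1: {3,4,5,6}
'e' @ 2: {3,4,5,6}
'e' @ 3: {3,4,5,6}
'e' @ 4: {3,4,5,6}
'e' @ 5: {3,4,5,6}
'e' @ 6: {3,4,5,6}
'a' @ 7: {7,8}
'd' @ 8: {1,2,3,4,6,9}  ✓accept
'a' @ 9: {7,8}
'd' @ 10: {1,2,3,4,6,9}  ✓accept
after full input: {1,2,3,4,6,9}  (accept=1 in)

Answer: ACCEPT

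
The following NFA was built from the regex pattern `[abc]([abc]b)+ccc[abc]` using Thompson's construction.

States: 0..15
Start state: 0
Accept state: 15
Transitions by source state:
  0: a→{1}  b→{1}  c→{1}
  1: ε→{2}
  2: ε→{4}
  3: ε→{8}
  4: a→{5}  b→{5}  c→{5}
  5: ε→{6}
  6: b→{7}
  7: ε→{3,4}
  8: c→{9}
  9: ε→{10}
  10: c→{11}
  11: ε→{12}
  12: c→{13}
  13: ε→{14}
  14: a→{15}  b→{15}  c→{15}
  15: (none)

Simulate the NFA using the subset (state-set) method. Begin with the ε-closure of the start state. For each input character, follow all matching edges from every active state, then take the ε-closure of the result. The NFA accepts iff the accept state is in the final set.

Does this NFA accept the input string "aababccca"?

S₀ = ε-closure({0}) = {0}
'a' @ 1: {1,2,4}
'a' @ 2: {5,6}
'b' @ 3: {3,4,7,8}
'a' @ 4: {5,6}
'b' @ 5: {3,4,7,8}
'c' @ 6: {5,6,9,10}
'c' @ 7: {11,12}
'c' @ 8: {13,14}
'a' @ 9: {15}  [accepting]
final: {15}; accept 15 in set

Answer: ACCEPT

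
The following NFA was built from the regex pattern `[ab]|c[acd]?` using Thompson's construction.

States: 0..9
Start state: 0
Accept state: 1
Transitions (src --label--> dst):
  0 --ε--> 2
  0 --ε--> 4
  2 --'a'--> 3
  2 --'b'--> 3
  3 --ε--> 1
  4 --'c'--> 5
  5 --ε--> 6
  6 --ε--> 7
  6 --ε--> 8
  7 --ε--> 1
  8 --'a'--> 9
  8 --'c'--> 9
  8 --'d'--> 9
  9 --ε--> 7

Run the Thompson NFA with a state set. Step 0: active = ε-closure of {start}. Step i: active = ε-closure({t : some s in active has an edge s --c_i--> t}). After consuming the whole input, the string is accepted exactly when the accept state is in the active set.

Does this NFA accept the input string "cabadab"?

S₀ = ε-closure({0}) = {0,2,4}
'c' @ 1: {1,5,6,7,8}  ✓accept
'a' @ 2: {1,7,9}  ✓accept
'b' @ 3: {}  — dead — no transitions
rest 'adab' ignored (set empty)
final: {}; accept 1 not in set

Answer: REJECT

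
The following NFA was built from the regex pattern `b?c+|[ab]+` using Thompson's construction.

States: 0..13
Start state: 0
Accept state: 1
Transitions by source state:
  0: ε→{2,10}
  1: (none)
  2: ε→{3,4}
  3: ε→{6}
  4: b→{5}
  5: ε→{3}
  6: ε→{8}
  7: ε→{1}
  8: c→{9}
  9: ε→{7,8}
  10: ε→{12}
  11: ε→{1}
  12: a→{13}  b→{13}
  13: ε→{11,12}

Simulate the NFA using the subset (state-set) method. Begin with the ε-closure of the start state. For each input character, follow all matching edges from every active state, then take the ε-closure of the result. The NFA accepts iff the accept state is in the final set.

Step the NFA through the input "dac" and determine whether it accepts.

initial (ε-close {0}): {0,2,3,4,6,8,10,12}
'd' @ 1: {}  — no active states
rest 'ac' ignored (set empty)
final: {}; accept 1 not in set

Answer: REJECT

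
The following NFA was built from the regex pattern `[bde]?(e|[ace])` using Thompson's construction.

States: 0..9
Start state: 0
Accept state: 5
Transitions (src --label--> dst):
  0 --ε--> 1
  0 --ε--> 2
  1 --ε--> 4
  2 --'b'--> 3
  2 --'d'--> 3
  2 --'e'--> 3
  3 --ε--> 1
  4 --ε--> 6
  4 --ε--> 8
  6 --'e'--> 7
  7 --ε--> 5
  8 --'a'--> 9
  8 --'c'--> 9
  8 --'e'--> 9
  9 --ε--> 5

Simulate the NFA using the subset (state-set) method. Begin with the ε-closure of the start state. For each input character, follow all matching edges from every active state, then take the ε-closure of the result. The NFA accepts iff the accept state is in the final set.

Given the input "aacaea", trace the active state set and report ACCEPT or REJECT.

Answer: REJECT

Derivation:
start: ε-closure({0}) = {0,1,2,4,6,8}
'a' @ 1: {5,9}  ✓accept
'a' @ 2: {}  — no active states
rest 'caea' ignored (set empty)
end set {} — state 5 not in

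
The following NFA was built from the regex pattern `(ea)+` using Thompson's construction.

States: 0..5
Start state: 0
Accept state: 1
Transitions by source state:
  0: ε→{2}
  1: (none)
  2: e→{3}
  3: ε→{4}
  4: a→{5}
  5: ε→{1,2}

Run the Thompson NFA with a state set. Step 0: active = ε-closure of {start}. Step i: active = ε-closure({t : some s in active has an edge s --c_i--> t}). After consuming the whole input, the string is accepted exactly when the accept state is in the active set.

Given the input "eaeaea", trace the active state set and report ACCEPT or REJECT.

Answer: ACCEPT

Steps:
S₀ = ε-closure({0}) = {0,2}
'e' @ 1: {3,4}
'a' @ 2: {1,2,5}  ✓accept
'e' @ 3: {3,4}
'a' @ 4: {1,2,5}  ✓accept
'e' @ 5: {3,4}
'a' @ 6: {1,2,5}  ✓accept
end set {1,2,5} — state 1 in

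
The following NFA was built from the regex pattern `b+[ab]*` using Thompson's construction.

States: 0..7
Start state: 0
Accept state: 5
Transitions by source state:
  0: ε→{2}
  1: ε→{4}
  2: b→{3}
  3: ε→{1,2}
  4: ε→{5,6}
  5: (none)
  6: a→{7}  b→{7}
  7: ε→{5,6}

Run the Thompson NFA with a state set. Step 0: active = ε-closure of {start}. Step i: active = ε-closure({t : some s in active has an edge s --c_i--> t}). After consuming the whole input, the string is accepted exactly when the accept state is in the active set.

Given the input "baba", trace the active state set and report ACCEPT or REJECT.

Answer: ACCEPT

Trace:
start: ε-closure({0}) = {0,2}
'b' @ 1: {1,2,3,4,5,6}  [accepting]
'a' @ 2: {5,6,7}  [accepting]
'b' @ 3: {5,6,7}  [accepting]
'a' @ 4: {5,6,7}  [accepting]
end set {5,6,7} — state 5 in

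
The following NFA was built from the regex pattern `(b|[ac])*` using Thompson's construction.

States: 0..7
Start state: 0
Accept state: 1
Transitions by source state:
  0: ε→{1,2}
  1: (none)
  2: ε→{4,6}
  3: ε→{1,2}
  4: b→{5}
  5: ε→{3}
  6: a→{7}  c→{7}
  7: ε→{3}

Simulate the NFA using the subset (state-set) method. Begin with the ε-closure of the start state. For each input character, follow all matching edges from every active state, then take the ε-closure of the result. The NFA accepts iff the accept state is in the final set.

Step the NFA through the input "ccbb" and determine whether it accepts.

initial (ε-close {0}): {0,1,2,4,6}
'c' @ 1: {1,2,3,4,6,7}  (accept∈set)
'c' @ 2: {1,2,3,4,6,7}  (accept∈set)
'b' @ 3: {1,2,3,4,5,6}  (accept∈set)
'b' @ 4: {1,2,3,4,5,6}  (accept∈set)
final: {1,2,3,4,5,6}; accept 1 in set

Answer: ACCEPT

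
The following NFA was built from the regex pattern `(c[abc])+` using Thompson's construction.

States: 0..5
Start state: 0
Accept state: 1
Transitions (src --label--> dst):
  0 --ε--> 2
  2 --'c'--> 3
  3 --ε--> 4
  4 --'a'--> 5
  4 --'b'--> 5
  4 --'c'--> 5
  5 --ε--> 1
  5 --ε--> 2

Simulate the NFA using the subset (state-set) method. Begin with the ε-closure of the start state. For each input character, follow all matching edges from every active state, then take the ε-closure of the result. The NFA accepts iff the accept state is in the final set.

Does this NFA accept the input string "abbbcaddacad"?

Answer: REJECT

Trace:
start: ε-closure({0}) = {0,2}
'a' @ 1: {}  — no active states
rest 'bbbcaddacad' ignored (set empty)
after full input: {}  (accept=1 not in)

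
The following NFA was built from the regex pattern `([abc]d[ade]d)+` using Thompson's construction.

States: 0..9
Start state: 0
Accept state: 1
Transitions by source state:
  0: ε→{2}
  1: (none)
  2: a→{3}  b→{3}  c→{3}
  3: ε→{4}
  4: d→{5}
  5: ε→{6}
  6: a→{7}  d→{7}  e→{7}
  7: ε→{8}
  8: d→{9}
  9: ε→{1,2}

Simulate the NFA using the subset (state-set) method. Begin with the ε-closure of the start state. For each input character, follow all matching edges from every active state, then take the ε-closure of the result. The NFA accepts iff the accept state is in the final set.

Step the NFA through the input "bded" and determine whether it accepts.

Answer: ACCEPT

Derivation:
S₀ = ε-closure({0}) = {0,2}
'b' @ 1: {3,4}
'd' @ 2: {5,6}
'e' @ 3: {7,8}
'd' @ 4: {1,2,9}  (accept∈set)
after full input: {1,2,9}  (accept=1 in)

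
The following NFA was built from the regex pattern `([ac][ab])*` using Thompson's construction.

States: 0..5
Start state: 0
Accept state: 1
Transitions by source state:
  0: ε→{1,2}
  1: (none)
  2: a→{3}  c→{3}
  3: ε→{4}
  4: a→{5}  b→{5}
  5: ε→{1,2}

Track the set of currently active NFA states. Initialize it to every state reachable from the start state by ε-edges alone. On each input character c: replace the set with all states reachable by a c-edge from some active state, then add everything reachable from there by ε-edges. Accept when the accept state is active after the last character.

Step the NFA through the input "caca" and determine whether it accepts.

initial (ε-close {0}): {0,1,2}
'c' @ 1: {3,4}
'a' @ 2: {1,2,5}  ✓accept
'c' @ 3: {3,4}
'a' @ 4: {1,2,5}  ✓accept
final: {1,2,5}; accept 1 in set

Answer: ACCEPT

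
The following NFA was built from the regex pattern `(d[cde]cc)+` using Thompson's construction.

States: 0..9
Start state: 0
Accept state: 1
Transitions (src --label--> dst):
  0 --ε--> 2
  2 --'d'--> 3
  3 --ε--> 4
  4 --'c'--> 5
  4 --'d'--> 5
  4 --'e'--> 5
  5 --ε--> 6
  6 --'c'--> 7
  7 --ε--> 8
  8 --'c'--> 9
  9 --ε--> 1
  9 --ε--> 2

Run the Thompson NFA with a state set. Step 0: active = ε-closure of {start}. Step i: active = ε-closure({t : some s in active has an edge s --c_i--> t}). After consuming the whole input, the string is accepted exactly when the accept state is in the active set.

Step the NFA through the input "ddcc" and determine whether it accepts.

Answer: ACCEPT

Steps:
initial (ε-close {0}): {0,2}
'd' @ 1: {3,4}
'd' @ 2: {5,6}
'c' @ 3: {7,8}
'c' @ 4: {1,2,9}  [accepting]
end set {1,2,9} — state 1 in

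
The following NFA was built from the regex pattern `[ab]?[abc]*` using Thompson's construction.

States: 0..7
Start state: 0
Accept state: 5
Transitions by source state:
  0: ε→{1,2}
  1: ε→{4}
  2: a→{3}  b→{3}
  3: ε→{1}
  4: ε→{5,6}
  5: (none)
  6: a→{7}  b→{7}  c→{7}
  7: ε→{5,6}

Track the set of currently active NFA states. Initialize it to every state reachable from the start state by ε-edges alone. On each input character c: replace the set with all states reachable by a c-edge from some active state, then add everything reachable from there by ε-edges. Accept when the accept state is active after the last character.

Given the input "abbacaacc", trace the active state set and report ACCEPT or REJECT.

initial (ε-close {0}): {0,1,2,4,5,6}
'a' @ 1: {1,3,4,5,6,7}  [accepting]
'b' @ 2: {5,6,7}  [accepting]
'b' @ 3: {5,6,7}  [accepting]
'a' @ 4: {5,6,7}  [accepting]
'c' @ 5: {5,6,7}  [accepting]
'a' @ 6: {5,6,7}  [accepting]
'a' @ 7: {5,6,7}  [accepting]
'c' @ 8: {5,6,7}  [accepting]
'c' @ 9: {5,6,7}  [accepting]
end set {5,6,7} — state 5 in

Answer: ACCEPT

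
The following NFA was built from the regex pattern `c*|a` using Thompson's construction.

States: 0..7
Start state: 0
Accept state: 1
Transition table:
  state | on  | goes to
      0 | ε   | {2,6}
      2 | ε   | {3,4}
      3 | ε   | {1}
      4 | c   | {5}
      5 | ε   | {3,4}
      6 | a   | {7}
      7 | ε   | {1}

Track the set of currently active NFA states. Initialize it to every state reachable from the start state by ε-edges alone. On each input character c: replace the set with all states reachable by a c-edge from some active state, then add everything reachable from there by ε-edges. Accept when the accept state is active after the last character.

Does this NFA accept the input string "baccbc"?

Answer: REJECT

Derivation:
initial (ε-close {0}): {0,1,2,3,4,6}
'b' @ 1: {}  — no active states
rest 'accbc' ignored (set empty)
end set {} — state 1 not in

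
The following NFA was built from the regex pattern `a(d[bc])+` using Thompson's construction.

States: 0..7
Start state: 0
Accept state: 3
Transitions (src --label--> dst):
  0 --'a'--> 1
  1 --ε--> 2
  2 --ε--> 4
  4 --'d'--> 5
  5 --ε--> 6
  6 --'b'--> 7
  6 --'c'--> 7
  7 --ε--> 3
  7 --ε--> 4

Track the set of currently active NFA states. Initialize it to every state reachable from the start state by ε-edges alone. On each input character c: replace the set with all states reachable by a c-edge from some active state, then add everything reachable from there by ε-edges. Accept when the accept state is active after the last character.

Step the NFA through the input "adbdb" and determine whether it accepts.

Answer: ACCEPT

Derivation:
initial (ε-close {0}): {0}
'a' @ 1: {1,2,4}
'd' @ 2: {5,6}
'b' @ 3: {3,4,7}  [accepting]
'd' @ 4: {5,6}
'b' @ 5: {3,4,7}  [accepting]
final: {3,4,7}; accept 3 in set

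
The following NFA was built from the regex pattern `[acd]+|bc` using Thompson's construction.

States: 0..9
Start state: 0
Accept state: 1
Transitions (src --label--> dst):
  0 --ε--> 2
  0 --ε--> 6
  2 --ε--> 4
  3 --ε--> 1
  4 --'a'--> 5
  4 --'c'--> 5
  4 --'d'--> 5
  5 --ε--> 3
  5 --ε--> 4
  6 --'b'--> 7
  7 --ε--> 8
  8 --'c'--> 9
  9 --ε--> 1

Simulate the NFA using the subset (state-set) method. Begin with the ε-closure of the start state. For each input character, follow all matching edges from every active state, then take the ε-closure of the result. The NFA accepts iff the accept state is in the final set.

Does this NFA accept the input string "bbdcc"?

start: ε-closure({0}) = {0,2,4,6}
'b' @ 1: {7,8}
'b' @ 2: {}  — dead — no transitions
rest 'dcc' ignored (set empty)
after full input: {}  (accept=1 not in)

Answer: REJECT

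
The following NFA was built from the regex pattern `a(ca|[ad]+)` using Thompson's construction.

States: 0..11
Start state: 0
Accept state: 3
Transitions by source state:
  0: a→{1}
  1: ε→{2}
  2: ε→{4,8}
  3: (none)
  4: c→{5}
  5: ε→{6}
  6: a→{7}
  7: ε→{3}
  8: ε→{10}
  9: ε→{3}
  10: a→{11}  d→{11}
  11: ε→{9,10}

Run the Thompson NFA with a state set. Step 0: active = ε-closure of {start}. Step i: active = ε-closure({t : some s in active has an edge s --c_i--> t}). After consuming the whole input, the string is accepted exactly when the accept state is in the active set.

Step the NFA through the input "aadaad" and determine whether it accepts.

start: ε-closure({0}) = {0}
'a' @ 1: {1,2,4,8,10}
'a' @ 2: {3,9,10,11}  [accepting]
'd' @ 3: {3,9,10,11}  [accepting]
'a' @ 4: {3,9,10,11}  [accepting]
'a' @ 5: {3,9,10,11}  [accepting]
'd' @ 6: {3,9,10,11}  [accepting]
final: {3,9,10,11}; accept 3 in set

Answer: ACCEPT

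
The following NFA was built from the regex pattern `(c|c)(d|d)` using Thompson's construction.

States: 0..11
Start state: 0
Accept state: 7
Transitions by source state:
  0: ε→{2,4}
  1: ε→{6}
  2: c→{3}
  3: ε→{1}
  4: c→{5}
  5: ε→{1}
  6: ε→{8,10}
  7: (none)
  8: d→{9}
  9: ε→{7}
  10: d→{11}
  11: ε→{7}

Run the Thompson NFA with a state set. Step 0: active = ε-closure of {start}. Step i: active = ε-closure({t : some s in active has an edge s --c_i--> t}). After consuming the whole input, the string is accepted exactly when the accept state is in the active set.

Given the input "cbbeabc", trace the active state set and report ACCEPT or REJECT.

initial (ε-close {0}): {0,2,4}
'c' @ 1: {1,3,5,6,8,10}
'b' @ 2: {}  — no active states
rest 'beabc' ignored (set empty)
final: {}; accept 7 not in set

Answer: REJECT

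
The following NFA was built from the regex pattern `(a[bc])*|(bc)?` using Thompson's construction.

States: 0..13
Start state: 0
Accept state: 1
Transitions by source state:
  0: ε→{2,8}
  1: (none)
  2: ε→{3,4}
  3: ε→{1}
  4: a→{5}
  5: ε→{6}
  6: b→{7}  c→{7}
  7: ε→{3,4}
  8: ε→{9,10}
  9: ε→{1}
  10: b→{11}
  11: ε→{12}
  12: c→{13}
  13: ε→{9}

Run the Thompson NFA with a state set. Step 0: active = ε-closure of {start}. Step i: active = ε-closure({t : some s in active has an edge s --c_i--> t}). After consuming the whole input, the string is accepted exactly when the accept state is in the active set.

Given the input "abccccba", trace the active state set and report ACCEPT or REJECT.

initial (ε-close {0}): {0,1,2,3,4,8,9,10}
'a' @ 1: {5,6}
'b' @ 2: {1,3,4,7}  [accepting]
'c' @ 3: {}  — dead — no transitions
rest 'cccba' ignored (set empty)
end set {} — state 1 not in

Answer: REJECT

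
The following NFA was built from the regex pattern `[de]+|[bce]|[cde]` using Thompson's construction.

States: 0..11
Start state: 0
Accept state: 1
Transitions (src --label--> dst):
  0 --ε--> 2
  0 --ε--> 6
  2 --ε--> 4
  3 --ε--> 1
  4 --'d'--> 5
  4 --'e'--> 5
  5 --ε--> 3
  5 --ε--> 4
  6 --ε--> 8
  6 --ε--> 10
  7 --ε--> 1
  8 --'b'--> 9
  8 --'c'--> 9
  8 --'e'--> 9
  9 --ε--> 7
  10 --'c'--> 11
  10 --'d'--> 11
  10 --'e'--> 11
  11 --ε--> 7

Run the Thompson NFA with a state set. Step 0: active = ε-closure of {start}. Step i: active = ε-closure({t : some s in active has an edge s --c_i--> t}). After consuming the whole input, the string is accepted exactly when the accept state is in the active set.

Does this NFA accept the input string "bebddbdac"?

Answer: REJECT

Trace:
start: ε-closure({0}) = {0,2,4,6,8,10}
'b' @ 1: {1,7,9}  [accepting]
'e' @ 2: {}  — no active states
rest 'bddbdac' ignored (set empty)
final: {}; accept 1 not in set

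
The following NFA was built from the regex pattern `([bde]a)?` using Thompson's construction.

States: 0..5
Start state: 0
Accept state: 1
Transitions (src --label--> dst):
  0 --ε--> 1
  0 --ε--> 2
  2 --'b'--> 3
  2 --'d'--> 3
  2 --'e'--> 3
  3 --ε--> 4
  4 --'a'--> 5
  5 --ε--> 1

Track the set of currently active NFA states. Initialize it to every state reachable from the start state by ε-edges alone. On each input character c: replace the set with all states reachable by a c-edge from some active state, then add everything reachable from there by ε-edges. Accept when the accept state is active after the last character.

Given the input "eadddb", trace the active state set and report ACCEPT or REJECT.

initial (ε-close {0}): {0,1,2}
'e' @ 1: {3,4}
'a' @ 2: {1,5}  ✓accept
'd' @ 3: {}  — no active states
rest 'ddb' ignored (set empty)
after full input: {}  (accept=1 not in)

Answer: REJECT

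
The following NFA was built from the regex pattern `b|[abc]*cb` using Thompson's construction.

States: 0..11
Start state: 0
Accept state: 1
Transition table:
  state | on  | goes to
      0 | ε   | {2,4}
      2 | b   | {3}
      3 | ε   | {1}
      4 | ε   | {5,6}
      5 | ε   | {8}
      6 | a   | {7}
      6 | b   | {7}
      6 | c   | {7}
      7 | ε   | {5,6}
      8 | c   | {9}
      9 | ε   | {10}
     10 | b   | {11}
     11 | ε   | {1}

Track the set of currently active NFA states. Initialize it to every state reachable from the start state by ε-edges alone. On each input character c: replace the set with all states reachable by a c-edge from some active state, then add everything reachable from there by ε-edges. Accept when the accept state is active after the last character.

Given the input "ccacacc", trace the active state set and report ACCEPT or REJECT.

initial (ε-close {0}): {0,2,4,5,6,8}
'c' @ 1: {5,6,7,8,9,10}
'c' @ 2: {5,6,7,8,9,10}
'a' @ 3: {5,6,7,8}
'c' @ 4: {5,6,7,8,9,10}
'a' @ 5: {5,6,7,8}
'c' @ 6: {5,6,7,8,9,10}
'c' @ 7: {5,6,7,8,9,10}
end set {5,6,7,8,9,10} — state 1 not in

Answer: REJECT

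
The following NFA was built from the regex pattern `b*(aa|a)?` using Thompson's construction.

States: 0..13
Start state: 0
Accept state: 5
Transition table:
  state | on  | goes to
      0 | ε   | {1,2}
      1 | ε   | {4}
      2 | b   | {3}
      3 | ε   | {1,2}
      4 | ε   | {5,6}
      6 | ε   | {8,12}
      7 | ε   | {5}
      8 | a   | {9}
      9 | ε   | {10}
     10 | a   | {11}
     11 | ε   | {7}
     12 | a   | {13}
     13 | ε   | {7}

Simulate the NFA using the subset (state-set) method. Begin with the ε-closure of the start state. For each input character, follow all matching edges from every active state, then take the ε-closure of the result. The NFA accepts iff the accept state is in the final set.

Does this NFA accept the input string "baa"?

S₀ = ε-closure({0}) = {0,1,2,4,5,6,8,12}
'b' @ 1: {1,2,3,4,5,6,8,12}  ✓accept
'a' @ 2: {5,7,9,10,13}  ✓accept
'a' @ 3: {5,7,11}  ✓accept
final: {5,7,11}; accept 5 in set

Answer: ACCEPT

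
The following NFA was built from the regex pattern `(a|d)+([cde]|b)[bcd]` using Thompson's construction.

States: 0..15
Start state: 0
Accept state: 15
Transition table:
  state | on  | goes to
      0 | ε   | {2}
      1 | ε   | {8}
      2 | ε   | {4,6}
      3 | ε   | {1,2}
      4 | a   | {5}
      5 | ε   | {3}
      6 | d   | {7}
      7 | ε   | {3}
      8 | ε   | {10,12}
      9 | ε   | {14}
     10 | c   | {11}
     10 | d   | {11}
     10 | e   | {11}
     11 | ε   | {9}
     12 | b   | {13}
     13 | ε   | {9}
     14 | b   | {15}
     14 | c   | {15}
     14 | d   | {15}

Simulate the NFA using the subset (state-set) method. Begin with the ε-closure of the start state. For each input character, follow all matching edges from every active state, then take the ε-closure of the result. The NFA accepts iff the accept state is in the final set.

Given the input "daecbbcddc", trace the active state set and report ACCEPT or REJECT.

S₀ = ε-closure({0}) = {0,2,4,6}
'd' @ 1: {1,2,3,4,6,7,8,10,12}
'a' @ 2: {1,2,3,4,5,6,8,10,12}
'e' @ 3: {9,11,14}
'c' @ 4: {15}  (accept∈set)
'b' @ 5: {}  — no active states
rest 'bcddc' ignored (set empty)
after full input: {}  (accept=15 not in)

Answer: REJECT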